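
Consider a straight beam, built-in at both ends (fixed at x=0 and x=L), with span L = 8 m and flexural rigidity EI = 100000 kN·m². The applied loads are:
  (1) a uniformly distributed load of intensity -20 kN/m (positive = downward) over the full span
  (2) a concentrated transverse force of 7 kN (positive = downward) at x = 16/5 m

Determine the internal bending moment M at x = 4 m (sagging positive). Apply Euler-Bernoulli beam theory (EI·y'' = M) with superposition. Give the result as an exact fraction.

Load 1 — uniform load w=-20 kN/m over full span:
  M_1 = wLx/2 - wL²/12 - wx²/2 = (-20)·8·4/2 - (-20)·8²/12 - (-20)·4²/2 = -160/3 kN·m
Load 2 — point force P=7 kN at a=16/5 m (b=L-a=24/5):
  M_2 = Pa²(a+3b)(L-x)/L³ - Pa²b/L²  [x>a] = 7·(16/5)²·((16/5)+3·(24/5))·(8-4)/8³ - 7·(16/5)²·(24/5)/8² = 112/25 kN·m
Superposition: M = Σ M_i = -3664/75 kN·m ≈ -48.853333 kN·m

M(4) = -3664/75 kN·m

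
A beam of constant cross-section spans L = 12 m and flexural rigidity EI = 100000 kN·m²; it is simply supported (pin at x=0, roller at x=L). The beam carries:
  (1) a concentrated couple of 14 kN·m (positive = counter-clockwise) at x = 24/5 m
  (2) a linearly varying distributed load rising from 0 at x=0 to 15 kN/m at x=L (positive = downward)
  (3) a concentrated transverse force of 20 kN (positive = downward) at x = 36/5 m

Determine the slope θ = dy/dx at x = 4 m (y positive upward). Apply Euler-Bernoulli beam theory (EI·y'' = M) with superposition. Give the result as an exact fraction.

θ(4) = -2269/625000 rad

Load 1 — applied couple M₀=14 kN·m at a=24/5 m (b=L-a=36/5):
  θ_1 = (M₀x²/(2L)+C₁)/EI  [x≤a] with C₁=M₀(3b²-L²)/(6L)=56/25 = (14·4²/(2·12)+(56/25))/100000 = 217/1875000 rad
Load 2 — triangular load w₀=15 kN/m (0→w₀ over full span):
  θ_2 = -w₀(7L⁴-30L²x²+15x⁴)/(360LEI) = -15·(7·12⁴-30·12²·4²+15·4⁴)/(360·12·100000) = -26/9375 rad
Load 3 — point force P=20 kN at a=36/5 m (b=L-a=24/5):
  θ_3 = -Pb(L²-b²-3x²)/(6LEI)  [x≤a] = -20·(24/5)·(12²-(24/5)²-3·4²)/(6·12·100000) = -76/78125 rad
Superposition: θ = Σ θ_i = -2269/625000 rad ≈ -0.003630 rad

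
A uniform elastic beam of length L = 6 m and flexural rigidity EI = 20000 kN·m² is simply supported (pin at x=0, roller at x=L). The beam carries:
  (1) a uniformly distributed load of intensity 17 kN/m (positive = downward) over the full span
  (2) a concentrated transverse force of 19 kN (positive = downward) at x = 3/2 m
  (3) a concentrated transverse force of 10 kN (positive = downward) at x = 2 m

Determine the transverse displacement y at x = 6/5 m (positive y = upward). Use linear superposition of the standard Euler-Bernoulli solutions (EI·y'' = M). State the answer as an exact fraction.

Load 1 — uniform load w=17 kN/m over full span:
  y_1 = -wx(L³-2Lx²+x³)/(24EI) = -17·(6/5)·(6³-2·6·(6/5)²+(6/5)³)/(24·20000) = -13311/1562500 m
Load 2 — point force P=19 kN at a=3/2 m (b=L-a=9/2):
  y_2 = -Pbx(L²-b²-x²)/(6LEI)  [x≤a] = -19·(9/2)·(6/5)·(6²-(9/2)²-(6/5)²)/(6·6·20000) = -81567/40000000 m
Load 3 — point force P=10 kN at a=2 m (b=L-a=4):
  y_3 = -Pbx(L²-b²-x²)/(6LEI)  [x≤a] = -10·4·(6/5)·(6²-4²-(6/5)²)/(6·6·20000) = -58/46875 m
Superposition: y = Σ y_i = -7077329/600000000 m ≈ -0.011796 m

y(6/5) = -7077329/600000000 m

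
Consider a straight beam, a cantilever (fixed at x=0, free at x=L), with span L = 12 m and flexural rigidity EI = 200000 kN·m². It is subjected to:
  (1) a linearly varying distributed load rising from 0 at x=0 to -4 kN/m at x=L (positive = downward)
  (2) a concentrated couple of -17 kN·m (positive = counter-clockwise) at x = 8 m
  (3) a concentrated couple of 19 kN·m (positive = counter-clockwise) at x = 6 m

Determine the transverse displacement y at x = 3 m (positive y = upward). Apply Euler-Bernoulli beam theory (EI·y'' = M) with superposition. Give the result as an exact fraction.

y(3) = 30627/8000000 m

Load 1 — triangular load w₀=-4 kN/m (0→w₀ over full span):
  y_1 = (w₀Lx³/12-w₀L²x²/6-w₀x⁵/(120L))/EI = ((-4)·12·3³/12-(-4)·12²·3²/6-(-4)·3⁵/(120·12))/200000 = 30267/8000000 m
Load 2 — applied couple M₀=-17 kN·m at a=8 m (b=L-a=4):
  y_2 = M₀x²/(2EI)  [x≤a] = (-17)·3²/(2·200000) = -153/400000 m
Load 3 — applied couple M₀=19 kN·m at a=6 m (b=L-a=6):
  y_3 = M₀x²/(2EI)  [x≤a] = 19·3²/(2·200000) = 171/400000 m
Superposition: y = Σ y_i = 30627/8000000 m ≈ 0.003828 m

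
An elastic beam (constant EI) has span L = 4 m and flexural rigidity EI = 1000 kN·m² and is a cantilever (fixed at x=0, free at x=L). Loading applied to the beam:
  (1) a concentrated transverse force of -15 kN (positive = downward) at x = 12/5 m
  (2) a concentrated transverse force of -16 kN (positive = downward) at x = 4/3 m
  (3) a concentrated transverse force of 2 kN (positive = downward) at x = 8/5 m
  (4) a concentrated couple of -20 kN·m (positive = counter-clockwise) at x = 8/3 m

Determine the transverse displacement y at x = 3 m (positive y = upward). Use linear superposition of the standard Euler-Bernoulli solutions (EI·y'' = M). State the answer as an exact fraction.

y(3) = 45793/1265625 m

Load 1 — point force P=-15 kN at a=12/5 m (b=L-a=8/5):
  y_1 = -Pa²(3x-a)/(6EI)  [x>a] = -(-15)·(12/5)²·(3·3-(12/5))/(6·1000) = 297/3125 m
Load 2 — point force P=-16 kN at a=4/3 m (b=L-a=8/3):
  y_2 = -Pa²(3x-a)/(6EI)  [x>a] = -(-16)·(4/3)²·(3·3-(4/3))/(6·1000) = 368/10125 m
Load 3 — point force P=2 kN at a=8/5 m (b=L-a=12/5):
  y_3 = -Pa²(3x-a)/(6EI)  [x>a] = -2·(8/5)²·(3·3-(8/5))/(6·1000) = -296/46875 m
Load 4 — applied couple M₀=-20 kN·m at a=8/3 m (b=L-a=4/3):
  y_4 = M₀a(2x-a)/(2EI)  [x>a] = (-20)·(8/3)·(2·3-(8/3))/(2·1000) = -4/45 m
Superposition: y = Σ y_i = 45793/1265625 m ≈ 0.036182 m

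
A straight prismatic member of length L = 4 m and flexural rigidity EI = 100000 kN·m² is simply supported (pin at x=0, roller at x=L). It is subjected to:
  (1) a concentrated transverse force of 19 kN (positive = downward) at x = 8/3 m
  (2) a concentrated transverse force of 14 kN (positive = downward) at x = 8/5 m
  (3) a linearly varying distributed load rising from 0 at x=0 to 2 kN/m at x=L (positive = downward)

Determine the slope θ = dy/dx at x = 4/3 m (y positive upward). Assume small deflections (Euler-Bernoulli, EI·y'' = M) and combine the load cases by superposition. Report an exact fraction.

θ(4/3) = -66907/379687500 rad

Load 1 — point force P=19 kN at a=8/3 m (b=L-a=4/3):
  θ_1 = -Pb(L²-b²-3x²)/(6LEI)  [x≤a] = -19·(4/3)·(4²-(4/3)²-3·(4/3)²)/(6·4·100000) = -19/202500 rad
Load 2 — point force P=14 kN at a=8/5 m (b=L-a=12/5):
  θ_2 = -Pb(L²-b²-3x²)/(6LEI)  [x≤a] = -14·(12/5)·(4²-(12/5)²-3·(4/3)²)/(6·4·100000) = -161/2343750 rad
Load 3 — triangular load w₀=2 kN/m (0→w₀ over full span):
  θ_3 = -w₀(7L⁴-30L²x²+15x⁴)/(360LEI) = -2·(7·4⁴-30·4²·(4/3)²+15·(4/3)⁴)/(360·4·100000) = -52/3796875 rad
Superposition: θ = Σ θ_i = -66907/379687500 rad ≈ -0.000176 rad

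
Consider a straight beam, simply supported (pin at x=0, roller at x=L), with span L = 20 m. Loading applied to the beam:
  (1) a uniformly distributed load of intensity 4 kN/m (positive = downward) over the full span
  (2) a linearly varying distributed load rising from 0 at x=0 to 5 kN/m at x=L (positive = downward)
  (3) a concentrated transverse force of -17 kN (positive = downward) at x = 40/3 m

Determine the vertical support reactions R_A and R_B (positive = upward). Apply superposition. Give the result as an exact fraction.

R_A = 51 kN, R_B = 62 kN

Load 1 — uniform load w=4 kN/m over full span:
  R_A = wL/2 = 4·20/2 = 40 kN
  R_B = wL/2 = 4·20/2 = 40 kN
Load 2 — triangular load w₀=5 kN/m (0→w₀ over full span):
  R_A = w₀L/6 = 5·20/6 = 50/3 kN
  R_B = w₀L/3 = 5·20/3 = 100/3 kN
Load 3 — point force P=-17 kN at a=40/3 m (b=L-a=20/3):
  R_A = Pb/L = (-17)·(20/3)/20 = -17/3 kN
  R_B = Pa/L = (-17)·(40/3)/20 = -34/3 kN
Superposition: R_A = 51 kN, R_B = 62 kN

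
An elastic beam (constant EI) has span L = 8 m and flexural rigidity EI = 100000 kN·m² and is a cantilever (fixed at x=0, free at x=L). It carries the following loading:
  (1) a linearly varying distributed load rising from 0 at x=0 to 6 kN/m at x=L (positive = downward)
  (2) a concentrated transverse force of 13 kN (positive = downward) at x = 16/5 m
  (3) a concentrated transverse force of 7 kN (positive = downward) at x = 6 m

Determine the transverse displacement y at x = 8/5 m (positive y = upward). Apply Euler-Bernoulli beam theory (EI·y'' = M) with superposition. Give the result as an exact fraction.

Load 1 — triangular load w₀=6 kN/m (0→w₀ over full span):
  y_1 = (w₀Lx³/12-w₀L²x²/6-w₀x⁵/(120L))/EI = (6·8·(8/5)³/12-6·8²·(8/5)²/6-6·(8/5)⁵/(120·8))/100000 = -72032/48828125 m
Load 2 — point force P=13 kN at a=16/5 m (b=L-a=24/5):
  y_2 = -Px²(3a-x)/(6EI)  [x≤a] = -13·(8/5)²·(3·(16/5)-(8/5))/(6·100000) = -104/234375 m
Load 3 — point force P=7 kN at a=6 m (b=L-a=2):
  y_3 = -Px²(3a-x)/(6EI)  [x≤a] = -7·(8/5)²·(3·6-(8/5))/(6·100000) = -574/1171875 m
Superposition: y = Σ y_i = -352846/146484375 m ≈ -0.002409 m

y(8/5) = -352846/146484375 m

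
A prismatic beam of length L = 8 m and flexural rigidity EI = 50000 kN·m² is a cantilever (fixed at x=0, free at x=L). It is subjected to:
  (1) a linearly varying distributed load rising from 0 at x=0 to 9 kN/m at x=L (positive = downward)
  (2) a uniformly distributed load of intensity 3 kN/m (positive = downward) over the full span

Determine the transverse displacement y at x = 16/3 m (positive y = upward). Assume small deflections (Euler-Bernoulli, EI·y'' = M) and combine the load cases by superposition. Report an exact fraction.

y(16/3) = -68864/1265625 m

Load 1 — triangular load w₀=9 kN/m (0→w₀ over full span):
  y_1 = (w₀Lx³/12-w₀L²x²/6-w₀x⁵/(120L))/EI = (9·8·(16/3)³/12-9·8²·(16/3)²/6-9·(16/3)⁵/(120·8))/50000 = -47104/1265625 m
Load 2 — uniform load w=3 kN/m over full span:
  y_2 = -wx²(x²-4Lx+6L²)/(24EI) = -3·(16/3)²·((16/3)²-4·8·(16/3)+6·8²)/(24·50000) = -4352/253125 m
Superposition: y = Σ y_i = -68864/1265625 m ≈ -0.054411 m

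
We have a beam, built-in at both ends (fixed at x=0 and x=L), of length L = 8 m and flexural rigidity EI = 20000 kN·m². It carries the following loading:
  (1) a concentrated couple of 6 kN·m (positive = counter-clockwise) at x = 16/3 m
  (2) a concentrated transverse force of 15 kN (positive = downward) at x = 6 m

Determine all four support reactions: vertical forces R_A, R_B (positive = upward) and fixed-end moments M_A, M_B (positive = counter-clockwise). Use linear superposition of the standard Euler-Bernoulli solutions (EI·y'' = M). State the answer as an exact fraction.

Load 1 — applied couple M₀=6 kN·m at a=16/3 m (b=L-a=8/3):
  R_A = 6M₀ab/L³ = 6·6·(16/3)·(8/3)/8³ = 1 kN
  M_A = M₀b(2a-b)/L² = 6·(8/3)·(2·(16/3)-(8/3))/8² = 2 kN·m
  R_B = -6M₀ab/L³ = -6·6·(16/3)·(8/3)/8³ = -1 kN
  M_B = M₀a(2b-a)/L² = 6·(16/3)·(2·(8/3)-(16/3))/8² = 0 kN·m
Load 2 — point force P=15 kN at a=6 m (b=L-a=2):
  R_A = Pb²(3a+b)/L³ = 15·2²·(3·6+2)/8³ = 75/32 kN
  M_A = Pab²/L² = 15·6·2²/8² = 45/8 kN·m
  R_B = Pa²(a+3b)/L³ = 15·6²·(6+3·2)/8³ = 405/32 kN
  M_B = -Pa²b/L² = -15·6²·2/8² = -135/8 kN·m
Superposition: R_A = 107/32 kN, M_A = 61/8 kN·m, R_B = 373/32 kN, M_B = -135/8 kN·m

R_A = 107/32 kN, M_A = 61/8 kN·m, R_B = 373/32 kN, M_B = -135/8 kN·m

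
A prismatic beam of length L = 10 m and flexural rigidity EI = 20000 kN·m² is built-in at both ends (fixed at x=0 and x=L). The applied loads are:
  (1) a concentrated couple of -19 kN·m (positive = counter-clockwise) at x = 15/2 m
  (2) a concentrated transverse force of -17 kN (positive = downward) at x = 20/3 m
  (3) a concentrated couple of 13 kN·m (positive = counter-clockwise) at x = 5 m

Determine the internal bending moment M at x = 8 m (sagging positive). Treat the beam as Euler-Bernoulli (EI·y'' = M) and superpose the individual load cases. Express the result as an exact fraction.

Load 1 — applied couple M₀=-19 kN·m at a=15/2 m (b=L-a=5/2):
  M_1 = R_Ax - M_A - M₀  [x>a] with R_A=-171/80, M_A=-95/16 = (-171/80)·8 - (-95/16) - (-19) = 627/80 kN·m
Load 2 — point force P=-17 kN at a=20/3 m (b=L-a=10/3):
  M_2 = Pa²(a+3b)(L-x)/L³ - Pa²b/L²  [x>a] = (-17)·(20/3)²·((20/3)+3·(10/3))·(10-8)/10³ - (-17)·(20/3)²·(10/3)/10² = 0 kN·m
Load 3 — applied couple M₀=13 kN·m at a=5 m (b=L-a=5):
  M_3 = R_Ax - M_A - M₀  [x>a] with R_A=39/20, M_A=13/4 = (39/20)·8 - (13/4) - 13 = -13/20 kN·m
Superposition: M = Σ M_i = 115/16 kN·m ≈ 7.187500 kN·m

M(8) = 115/16 kN·m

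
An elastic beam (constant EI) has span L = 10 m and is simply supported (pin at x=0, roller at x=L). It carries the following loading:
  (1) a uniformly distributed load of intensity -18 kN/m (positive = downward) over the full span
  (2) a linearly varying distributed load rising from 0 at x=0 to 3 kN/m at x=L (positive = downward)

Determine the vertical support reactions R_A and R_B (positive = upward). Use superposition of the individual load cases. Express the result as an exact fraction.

Load 1 — uniform load w=-18 kN/m over full span:
  R_A = wL/2 = (-18)·10/2 = -90 kN
  R_B = wL/2 = (-18)·10/2 = -90 kN
Load 2 — triangular load w₀=3 kN/m (0→w₀ over full span):
  R_A = w₀L/6 = 3·10/6 = 5 kN
  R_B = w₀L/3 = 3·10/3 = 10 kN
Superposition: R_A = -85 kN, R_B = -80 kN

R_A = -85 kN, R_B = -80 kN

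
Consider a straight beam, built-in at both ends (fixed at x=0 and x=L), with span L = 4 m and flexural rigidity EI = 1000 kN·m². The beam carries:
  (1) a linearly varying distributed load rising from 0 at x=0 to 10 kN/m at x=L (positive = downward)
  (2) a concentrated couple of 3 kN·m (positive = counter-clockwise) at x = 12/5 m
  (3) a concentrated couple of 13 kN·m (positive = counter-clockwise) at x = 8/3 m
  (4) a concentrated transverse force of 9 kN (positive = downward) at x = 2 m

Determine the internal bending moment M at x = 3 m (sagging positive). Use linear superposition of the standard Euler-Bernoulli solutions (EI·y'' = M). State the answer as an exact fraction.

M(3) = -1091/300 kN·m

Load 1 — triangular load w₀=10 kN/m (0→w₀ over full span):
  M_1 = 3w₀Lx/20 - w₀L²/30 - w₀x³/(6L) = 3·10·4·3/20 - 10·4²/30 - 10·3³/(6·4) = 17/12 kN·m
Load 2 — applied couple M₀=3 kN·m at a=12/5 m (b=L-a=8/5):
  M_2 = R_Ax - M_A - M₀  [x>a] with R_A=27/25, M_A=24/25 = (27/25)·3 - (24/25) - 3 = -18/25 kN·m
Load 3 — applied couple M₀=13 kN·m at a=8/3 m (b=L-a=4/3):
  M_3 = R_Ax - M_A - M₀  [x>a] with R_A=13/3, M_A=13/3 = (13/3)·3 - (13/3) - 13 = -13/3 kN·m
Load 4 — point force P=9 kN at a=2 m (b=L-a=2):
  M_4 = Pa²(a+3b)(L-x)/L³ - Pa²b/L²  [x>a] = 9·2²·(2+3·2)·(4-3)/4³ - 9·2²·2/4² = 0 kN·m
Superposition: M = Σ M_i = -1091/300 kN·m ≈ -3.636667 kN·m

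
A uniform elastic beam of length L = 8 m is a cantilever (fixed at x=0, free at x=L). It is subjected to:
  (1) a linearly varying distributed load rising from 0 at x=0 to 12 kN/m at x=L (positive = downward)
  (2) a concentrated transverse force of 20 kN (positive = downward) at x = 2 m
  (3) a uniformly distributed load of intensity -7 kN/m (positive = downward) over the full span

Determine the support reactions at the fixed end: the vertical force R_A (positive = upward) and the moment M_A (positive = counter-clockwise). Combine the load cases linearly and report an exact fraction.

R_A = 12 kN, M_A = 72 kN·m

Load 1 — triangular load w₀=12 kN/m (0→w₀ over full span):
  R_A = w₀L/2 = 12·8/2 = 48 kN
  M_A = w₀L²/3 = 12·8²/3 = 256 kN·m
Load 2 — point force P=20 kN at a=2 m (b=L-a=6):
  R_A = P = 20 kN
  M_A = Pa = 20·2 = 40 kN·m
Load 3 — uniform load w=-7 kN/m over full span:
  R_A = wL = (-7)·8 = -56 kN
  M_A = wL²/2 = (-7)·8²/2 = -224 kN·m
Superposition: R_A = 12 kN, M_A = 72 kN·m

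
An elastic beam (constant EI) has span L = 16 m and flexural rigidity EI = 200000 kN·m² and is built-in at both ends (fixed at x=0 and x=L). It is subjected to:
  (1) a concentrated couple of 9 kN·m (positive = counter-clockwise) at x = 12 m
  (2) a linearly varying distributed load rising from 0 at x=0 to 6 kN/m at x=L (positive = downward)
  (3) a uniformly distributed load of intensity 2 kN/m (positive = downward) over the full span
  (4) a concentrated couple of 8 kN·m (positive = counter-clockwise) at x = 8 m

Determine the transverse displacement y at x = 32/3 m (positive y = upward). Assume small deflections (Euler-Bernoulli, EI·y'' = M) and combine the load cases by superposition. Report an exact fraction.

y(32/3) = -27479/7593750 m

Load 1 — applied couple M₀=9 kN·m at a=12 m (b=L-a=4):
  y_1 = (R_Ax³/6 - M_Ax²/2)/EI  [x≤a] with R_A=81/128, M_A=45/16 = ((81/128)·(32/3)³/6 - (45/16)·(32/3)²/2)/200000 = -1/6250 m
Load 2 — triangular load w₀=6 kN/m (0→w₀ over full span):
  y_2 = -w₀x²(L-x)²(x+2L)/(120LEI) = -6·(32/3)²·(16-(32/3))²·((32/3)+2·16)/(120·16·200000) = -8192/3796875 m
Load 3 — uniform load w=2 kN/m over full span:
  y_3 = -wx²(L-x)²/(24EI) = -2·(32/3)²·(16-(32/3))²/(24·200000) = -1024/759375 m
Load 4 — applied couple M₀=8 kN·m at a=8 m (b=L-a=8):
  y_4 = (R_Ax³/6 - M_Ax²/2 - M₀(x-a)²/2)/EI  [x>a] with R_A=3/4, M_A=2 = ((3/4)·(32/3)³/6 - 2·(32/3)²/2 - 8·((32/3)-8)²/2)/200000 = 4/84375 m
Superposition: y = Σ y_i = -27479/7593750 m ≈ -0.003619 m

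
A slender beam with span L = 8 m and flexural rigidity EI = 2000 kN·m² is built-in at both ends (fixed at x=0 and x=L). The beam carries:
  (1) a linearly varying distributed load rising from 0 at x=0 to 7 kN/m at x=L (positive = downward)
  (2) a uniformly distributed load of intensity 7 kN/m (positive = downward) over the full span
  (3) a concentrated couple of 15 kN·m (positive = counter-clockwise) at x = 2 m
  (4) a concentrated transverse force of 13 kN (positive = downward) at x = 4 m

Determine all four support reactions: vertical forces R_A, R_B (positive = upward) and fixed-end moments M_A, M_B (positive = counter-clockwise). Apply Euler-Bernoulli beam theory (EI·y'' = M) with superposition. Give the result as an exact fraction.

R_A = 14403/320 kN, M_A = 14989/240 kN·m, R_B = 16637/320 kN, M_B = -16331/240 kN·m

Load 1 — triangular load w₀=7 kN/m (0→w₀ over full span):
  R_A = 3w₀L/20 = 3·7·8/20 = 42/5 kN
  M_A = w₀L²/30 = 7·8²/30 = 224/15 kN·m
  R_B = 7w₀L/20 = 7·7·8/20 = 98/5 kN
  M_B = -w₀L²/20 = -7·8²/20 = -112/5 kN·m
Load 2 — uniform load w=7 kN/m over full span:
  R_A = wL/2 = 7·8/2 = 28 kN
  M_A = wL²/12 = 7·8²/12 = 112/3 kN·m
  R_B = wL/2 = 7·8/2 = 28 kN
  M_B = -wL²/12 = -7·8²/12 = -112/3 kN·m
Load 3 — applied couple M₀=15 kN·m at a=2 m (b=L-a=6):
  R_A = 6M₀ab/L³ = 6·15·2·6/8³ = 135/64 kN
  M_A = M₀b(2a-b)/L² = 15·6·(2·2-6)/8² = -45/16 kN·m
  R_B = -6M₀ab/L³ = -6·15·2·6/8³ = -135/64 kN
  M_B = M₀a(2b-a)/L² = 15·2·(2·6-2)/8² = 75/16 kN·m
Load 4 — point force P=13 kN at a=4 m (b=L-a=4):
  R_A = Pb²(3a+b)/L³ = 13·4²·(3·4+4)/8³ = 13/2 kN
  M_A = Pab²/L² = 13·4·4²/8² = 13 kN·m
  R_B = Pa²(a+3b)/L³ = 13·4²·(4+3·4)/8³ = 13/2 kN
  M_B = -Pa²b/L² = -13·4²·4/8² = -13 kN·m
Superposition: R_A = 14403/320 kN, M_A = 14989/240 kN·m, R_B = 16637/320 kN, M_B = -16331/240 kN·m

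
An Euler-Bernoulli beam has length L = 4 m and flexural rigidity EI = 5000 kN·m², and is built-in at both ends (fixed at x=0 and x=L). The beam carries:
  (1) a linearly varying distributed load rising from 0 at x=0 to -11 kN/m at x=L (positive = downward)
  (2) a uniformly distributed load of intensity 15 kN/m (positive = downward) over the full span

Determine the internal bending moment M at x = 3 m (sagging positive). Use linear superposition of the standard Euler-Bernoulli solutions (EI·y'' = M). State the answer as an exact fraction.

Load 1 — triangular load w₀=-11 kN/m (0→w₀ over full span):
  M_1 = 3w₀Lx/20 - w₀L²/30 - w₀x³/(6L) = 3·(-11)·4·3/20 - (-11)·4²/30 - (-11)·3³/(6·4) = -187/120 kN·m
Load 2 — uniform load w=15 kN/m over full span:
  M_2 = wLx/2 - wL²/12 - wx²/2 = 15·4·3/2 - 15·4²/12 - 15·3²/2 = 5/2 kN·m
Superposition: M = Σ M_i = 113/120 kN·m ≈ 0.941667 kN·m

M(3) = 113/120 kN·m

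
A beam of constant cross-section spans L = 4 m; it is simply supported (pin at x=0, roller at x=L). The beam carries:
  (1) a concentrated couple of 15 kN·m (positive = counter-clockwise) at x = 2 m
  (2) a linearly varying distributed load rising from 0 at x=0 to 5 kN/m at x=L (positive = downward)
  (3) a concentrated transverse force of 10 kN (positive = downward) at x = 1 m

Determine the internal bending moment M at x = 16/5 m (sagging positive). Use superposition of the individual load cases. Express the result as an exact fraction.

M(16/5) = 71/25 kN·m

Load 1 — applied couple M₀=15 kN·m at a=2 m (b=L-a=2):
  M_1 = M₀x/L - M₀  [x>a] = 15·(16/5)/4 - 15 = -3 kN·m
Load 2 — triangular load w₀=5 kN/m (0→w₀ over full span):
  M_2 = w₀Lx/6 - w₀x³/(6L) = 5·4·(16/5)/6 - 5·(16/5)³/(6·4) = 96/25 kN·m
Load 3 — point force P=10 kN at a=1 m (b=L-a=3):
  M_3 = Pa(L-x)/L  [x>a] = 10·1·(4-(16/5))/4 = 2 kN·m
Superposition: M = Σ M_i = 71/25 kN·m ≈ 2.840000 kN·m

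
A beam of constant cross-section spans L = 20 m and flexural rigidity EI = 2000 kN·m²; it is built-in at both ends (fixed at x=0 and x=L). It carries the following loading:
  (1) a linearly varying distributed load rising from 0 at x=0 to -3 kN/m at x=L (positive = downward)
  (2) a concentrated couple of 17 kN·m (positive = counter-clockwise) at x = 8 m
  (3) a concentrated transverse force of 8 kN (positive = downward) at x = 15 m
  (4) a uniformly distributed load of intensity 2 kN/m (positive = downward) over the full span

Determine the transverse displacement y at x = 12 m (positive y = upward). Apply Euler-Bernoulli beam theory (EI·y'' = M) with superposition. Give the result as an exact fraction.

y(12) = -8729/62500 m

Load 1 — triangular load w₀=-3 kN/m (0→w₀ over full span):
  y_1 = -w₀x²(L-x)²(x+2L)/(120LEI) = -(-3)·12²·(20-12)²·(12+2·20)/(120·20·2000) = 936/3125 m
Load 2 — applied couple M₀=17 kN·m at a=8 m (b=L-a=12):
  y_2 = (R_Ax³/6 - M_Ax²/2 - M₀(x-a)²/2)/EI  [x>a] with R_A=153/125, M_A=51/25 = ((153/125)·12³/6 - (51/25)·12²/2 - 17·(12-8)²/2)/2000 = 544/15625 m
Load 3 — point force P=8 kN at a=15 m (b=L-a=5):
  y_3 = -Pb²x²(3aL-(3a+b)x)/(6L³EI)  [x≤a] = -8·5²·12²·(3·15·20-(3·15+5)·12)/(6·20³·2000) = -9/100 m
Load 4 — uniform load w=2 kN/m over full span:
  y_4 = -wx²(L-x)²/(24EI) = -2·12²·(20-12)²/(24·2000) = -48/125 m
Superposition: y = Σ y_i = -8729/62500 m ≈ -0.139664 m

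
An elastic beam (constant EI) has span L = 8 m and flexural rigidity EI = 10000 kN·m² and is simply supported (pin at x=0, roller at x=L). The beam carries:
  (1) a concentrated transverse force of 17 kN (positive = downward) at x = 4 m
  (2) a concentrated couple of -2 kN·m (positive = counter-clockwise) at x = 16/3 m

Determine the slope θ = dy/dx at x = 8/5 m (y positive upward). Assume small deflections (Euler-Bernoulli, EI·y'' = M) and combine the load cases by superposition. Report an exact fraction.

θ(8/5) = -3131/562500 rad

Load 1 — point force P=17 kN at a=4 m (b=L-a=4):
  θ_1 = -Pb(L²-b²-3x²)/(6LEI)  [x≤a] = -17·4·(8²-4²-3·(8/5)²)/(6·8·10000) = -357/62500 rad
Load 2 — applied couple M₀=-2 kN·m at a=16/3 m (b=L-a=8/3):
  θ_2 = (M₀x²/(2L)+C₁)/EI  [x≤a] with C₁=M₀(3b²-L²)/(6L)=16/9 = ((-2)·(8/5)²/(2·8)+(16/9))/10000 = 41/281250 rad
Superposition: θ = Σ θ_i = -3131/562500 rad ≈ -0.005566 rad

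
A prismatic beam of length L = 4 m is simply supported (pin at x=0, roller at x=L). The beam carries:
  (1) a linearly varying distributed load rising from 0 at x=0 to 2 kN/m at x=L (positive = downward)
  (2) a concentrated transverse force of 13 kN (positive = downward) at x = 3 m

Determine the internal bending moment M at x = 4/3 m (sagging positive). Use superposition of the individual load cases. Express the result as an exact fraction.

Load 1 — triangular load w₀=2 kN/m (0→w₀ over full span):
  M_1 = w₀Lx/6 - w₀x³/(6L) = 2·4·(4/3)/6 - 2·(4/3)³/(6·4) = 128/81 kN·m
Load 2 — point force P=13 kN at a=3 m (b=L-a=1):
  M_2 = Pbx/L  [x≤a] = 13·1·(4/3)/4 = 13/3 kN·m
Superposition: M = Σ M_i = 479/81 kN·m ≈ 5.913580 kN·m

M(4/3) = 479/81 kN·m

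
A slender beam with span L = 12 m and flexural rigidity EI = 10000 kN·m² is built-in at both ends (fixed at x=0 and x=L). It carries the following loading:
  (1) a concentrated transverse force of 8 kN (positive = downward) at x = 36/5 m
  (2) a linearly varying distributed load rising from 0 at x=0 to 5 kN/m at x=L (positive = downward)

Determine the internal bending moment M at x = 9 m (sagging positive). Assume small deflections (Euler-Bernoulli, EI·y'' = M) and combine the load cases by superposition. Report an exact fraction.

M(9) = 8103/1000 kN·m

Load 1 — point force P=8 kN at a=36/5 m (b=L-a=24/5):
  M_1 = Pa²(a+3b)(L-x)/L³ - Pa²b/L²  [x>a] = 8·(36/5)²·((36/5)+3·(24/5))·(12-9)/12³ - 8·(36/5)²·(24/5)/12² = 216/125 kN·m
Load 2 — triangular load w₀=5 kN/m (0→w₀ over full span):
  M_2 = 3w₀Lx/20 - w₀L²/30 - w₀x³/(6L) = 3·5·12·9/20 - 5·12²/30 - 5·9³/(6·12) = 51/8 kN·m
Superposition: M = Σ M_i = 8103/1000 kN·m ≈ 8.103000 kN·m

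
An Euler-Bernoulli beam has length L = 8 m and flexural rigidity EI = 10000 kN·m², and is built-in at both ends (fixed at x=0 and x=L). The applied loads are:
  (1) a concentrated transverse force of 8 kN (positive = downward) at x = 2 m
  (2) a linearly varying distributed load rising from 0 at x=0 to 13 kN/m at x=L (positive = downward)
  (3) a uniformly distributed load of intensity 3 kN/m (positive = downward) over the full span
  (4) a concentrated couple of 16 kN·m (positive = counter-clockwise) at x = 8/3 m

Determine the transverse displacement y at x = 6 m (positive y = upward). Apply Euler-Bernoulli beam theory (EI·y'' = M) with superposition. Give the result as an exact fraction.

Load 1 — point force P=8 kN at a=2 m (b=L-a=6):
  y_1 = -Pa²(L-x)²(3bL-(3b+a)(L-x))/(6L³EI)  [x>a] = -8·2²·(8-6)²·(3·6·8-(3·6+2)·(8-6))/(6·8³·10000) = -13/30000 m
Load 2 — triangular load w₀=13 kN/m (0→w₀ over full span):
  y_2 = -w₀x²(L-x)²(x+2L)/(120LEI) = -13·6²·(8-6)²·(6+2·8)/(120·8·10000) = -429/100000 m
Load 3 — uniform load w=3 kN/m over full span:
  y_3 = -wx²(L-x)²/(24EI) = -3·6²·(8-6)²/(24·10000) = -9/5000 m
Load 4 — applied couple M₀=16 kN·m at a=8/3 m (b=L-a=16/3):
  y_4 = (R_Ax³/6 - M_Ax²/2 - M₀(x-a)²/2)/EI  [x>a] with R_A=8/3, M_A=0 = ((8/3)·6³/6 - 0·6²/2 - 16·(6-(8/3))²/2)/10000 = 4/5625 m
Superposition: y = Σ y_i = -5231/900000 m ≈ -0.005812 m

y(6) = -5231/900000 m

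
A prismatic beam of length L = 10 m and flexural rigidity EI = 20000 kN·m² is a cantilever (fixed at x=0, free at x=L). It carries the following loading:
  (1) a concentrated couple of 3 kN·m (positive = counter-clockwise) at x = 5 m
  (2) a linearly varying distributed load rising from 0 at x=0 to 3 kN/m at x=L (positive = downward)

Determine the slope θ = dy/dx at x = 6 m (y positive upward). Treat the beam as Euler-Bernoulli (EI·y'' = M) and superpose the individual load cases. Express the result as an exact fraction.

Load 1 — applied couple M₀=3 kN·m at a=5 m (b=L-a=5):
  θ_1 = M₀a/EI  [x>a] = 3·5/20000 = 3/4000 rad
Load 2 — triangular load w₀=3 kN/m (0→w₀ over full span):
  θ_2 = (w₀Lx²/4-w₀L²x/3-w₀x⁴/(24L))/EI = (3·10·6²/4-3·10²·6/3-3·6⁴/(24·10))/20000 = -1731/100000 rad
Superposition: θ = Σ θ_i = -207/12500 rad ≈ -0.016560 rad

θ(6) = -207/12500 rad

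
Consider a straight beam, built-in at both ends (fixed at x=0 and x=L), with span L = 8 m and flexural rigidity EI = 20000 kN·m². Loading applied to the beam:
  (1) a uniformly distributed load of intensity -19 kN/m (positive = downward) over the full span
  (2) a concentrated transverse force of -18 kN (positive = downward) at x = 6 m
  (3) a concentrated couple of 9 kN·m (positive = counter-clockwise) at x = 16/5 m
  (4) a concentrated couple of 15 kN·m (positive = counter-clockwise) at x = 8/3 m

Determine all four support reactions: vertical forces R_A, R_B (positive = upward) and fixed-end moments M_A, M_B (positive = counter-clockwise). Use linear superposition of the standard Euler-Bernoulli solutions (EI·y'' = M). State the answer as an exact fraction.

Load 1 — uniform load w=-19 kN/m over full span:
  R_A = wL/2 = (-19)·8/2 = -76 kN
  M_A = wL²/12 = (-19)·8²/12 = -304/3 kN·m
  R_B = wL/2 = (-19)·8/2 = -76 kN
  M_B = -wL²/12 = -(-19)·8²/12 = 304/3 kN·m
Load 2 — point force P=-18 kN at a=6 m (b=L-a=2):
  R_A = Pb²(3a+b)/L³ = (-18)·2²·(3·6+2)/8³ = -45/16 kN
  M_A = Pab²/L² = (-18)·6·2²/8² = -27/4 kN·m
  R_B = Pa²(a+3b)/L³ = (-18)·6²·(6+3·2)/8³ = -243/16 kN
  M_B = -Pa²b/L² = -(-18)·6²·2/8² = 81/4 kN·m
Load 3 — applied couple M₀=9 kN·m at a=16/5 m (b=L-a=24/5):
  R_A = 6M₀ab/L³ = 6·9·(16/5)·(24/5)/8³ = 81/50 kN
  M_A = M₀b(2a-b)/L² = 9·(24/5)·(2·(16/5)-(24/5))/8² = 27/25 kN·m
  R_B = -6M₀ab/L³ = -6·9·(16/5)·(24/5)/8³ = -81/50 kN
  M_B = M₀a(2b-a)/L² = 9·(16/5)·(2·(24/5)-(16/5))/8² = 72/25 kN·m
Load 4 — applied couple M₀=15 kN·m at a=8/3 m (b=L-a=16/3):
  R_A = 6M₀ab/L³ = 6·15·(8/3)·(16/3)/8³ = 5/2 kN
  M_A = M₀b(2a-b)/L² = 15·(16/3)·(2·(8/3)-(16/3))/8² = 0 kN·m
  R_B = -6M₀ab/L³ = -6·15·(8/3)·(16/3)/8³ = -5/2 kN
  M_B = M₀a(2b-a)/L² = 15·(8/3)·(2·(16/3)-(8/3))/8² = 5 kN·m
Superposition: R_A = -29877/400 kN, M_A = -32101/300 kN·m, R_B = -38123/400 kN, M_B = 38839/300 kN·m

R_A = -29877/400 kN, M_A = -32101/300 kN·m, R_B = -38123/400 kN, M_B = 38839/300 kN·m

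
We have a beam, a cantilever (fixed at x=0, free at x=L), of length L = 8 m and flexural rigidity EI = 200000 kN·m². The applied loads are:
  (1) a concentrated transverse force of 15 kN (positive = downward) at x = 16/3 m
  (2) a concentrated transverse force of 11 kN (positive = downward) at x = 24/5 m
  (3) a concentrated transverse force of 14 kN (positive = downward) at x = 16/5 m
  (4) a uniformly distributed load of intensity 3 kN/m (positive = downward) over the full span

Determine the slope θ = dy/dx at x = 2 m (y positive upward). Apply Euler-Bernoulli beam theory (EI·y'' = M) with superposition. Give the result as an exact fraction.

θ(2) = -529/250000 rad

Load 1 — point force P=15 kN at a=16/3 m (b=L-a=8/3):
  θ_1 = -Px(2a-x)/(2EI)  [x≤a] = -15·2·(2·(16/3)-2)/(2·200000) = -13/20000 rad
Load 2 — point force P=11 kN at a=24/5 m (b=L-a=16/5):
  θ_2 = -Px(2a-x)/(2EI)  [x≤a] = -11·2·(2·(24/5)-2)/(2·200000) = -209/500000 rad
Load 3 — point force P=14 kN at a=16/5 m (b=L-a=24/5):
  θ_3 = -Px(2a-x)/(2EI)  [x≤a] = -14·2·(2·(16/5)-2)/(2·200000) = -77/250000 rad
Load 4 — uniform load w=3 kN/m over full span:
  θ_4 = -wx(x²-3Lx+3L²)/(6EI) = -3·2·(2²-3·8·2+3·8²)/(6·200000) = -37/50000 rad
Superposition: θ = Σ θ_i = -529/250000 rad ≈ -0.002116 rad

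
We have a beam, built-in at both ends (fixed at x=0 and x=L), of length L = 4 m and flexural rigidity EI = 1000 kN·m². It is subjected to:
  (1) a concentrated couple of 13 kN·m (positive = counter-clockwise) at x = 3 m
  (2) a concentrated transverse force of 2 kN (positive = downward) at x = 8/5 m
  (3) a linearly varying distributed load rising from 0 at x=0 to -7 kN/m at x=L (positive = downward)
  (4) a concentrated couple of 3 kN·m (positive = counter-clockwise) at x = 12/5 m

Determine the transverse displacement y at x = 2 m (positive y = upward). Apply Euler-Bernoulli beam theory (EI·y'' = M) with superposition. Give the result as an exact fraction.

y(2) = -997/500000 m

Load 1 — applied couple M₀=13 kN·m at a=3 m (b=L-a=1):
  y_1 = (R_Ax³/6 - M_Ax²/2)/EI  [x≤a] with R_A=117/32, M_A=65/16 = ((117/32)·2³/6 - (65/16)·2²/2)/1000 = -13/4000 m
Load 2 — point force P=2 kN at a=8/5 m (b=L-a=12/5):
  y_2 = -Pa²(L-x)²(3bL-(3b+a)(L-x))/(6L³EI)  [x>a] = -2·(8/5)²·(4-2)²·(3·(12/5)·4-(3·(12/5)+(8/5))·(4-2))/(6·4³·1000) = -28/46875 m
Load 3 — triangular load w₀=-7 kN/m (0→w₀ over full span):
  y_3 = -w₀x²(L-x)²(x+2L)/(120LEI) = -(-7)·2²·(4-2)²·(2+2·4)/(120·4·1000) = 7/3000 m
Load 4 — applied couple M₀=3 kN·m at a=12/5 m (b=L-a=8/5):
  y_4 = (R_Ax³/6 - M_Ax²/2)/EI  [x≤a] with R_A=27/25, M_A=24/25 = ((27/25)·2³/6 - (24/25)·2²/2)/1000 = -3/6250 m
Superposition: y = Σ y_i = -997/500000 m ≈ -0.001994 m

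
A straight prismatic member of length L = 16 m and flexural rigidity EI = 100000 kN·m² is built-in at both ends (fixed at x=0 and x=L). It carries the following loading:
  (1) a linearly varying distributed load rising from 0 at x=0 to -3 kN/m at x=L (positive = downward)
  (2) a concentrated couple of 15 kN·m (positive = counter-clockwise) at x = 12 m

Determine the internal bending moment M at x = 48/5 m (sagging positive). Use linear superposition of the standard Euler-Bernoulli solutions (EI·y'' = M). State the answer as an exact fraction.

M(48/5) = -20869/2000 kN·m

Load 1 — triangular load w₀=-3 kN/m (0→w₀ over full span):
  M_1 = 3w₀Lx/20 - w₀L²/30 - w₀x³/(6L) = 3·(-3)·16·(48/5)/20 - (-3)·16²/30 - (-3)·(48/5)³/(6·16) = -1984/125 kN·m
Load 2 — applied couple M₀=15 kN·m at a=12 m (b=L-a=4):
  M_2 = R_Ax - M_A  [x≤a] with R_A=135/128, M_A=75/16 = (135/128)·(48/5) - (75/16) = 87/16 kN·m
Superposition: M = Σ M_i = -20869/2000 kN·m ≈ -10.434500 kN·m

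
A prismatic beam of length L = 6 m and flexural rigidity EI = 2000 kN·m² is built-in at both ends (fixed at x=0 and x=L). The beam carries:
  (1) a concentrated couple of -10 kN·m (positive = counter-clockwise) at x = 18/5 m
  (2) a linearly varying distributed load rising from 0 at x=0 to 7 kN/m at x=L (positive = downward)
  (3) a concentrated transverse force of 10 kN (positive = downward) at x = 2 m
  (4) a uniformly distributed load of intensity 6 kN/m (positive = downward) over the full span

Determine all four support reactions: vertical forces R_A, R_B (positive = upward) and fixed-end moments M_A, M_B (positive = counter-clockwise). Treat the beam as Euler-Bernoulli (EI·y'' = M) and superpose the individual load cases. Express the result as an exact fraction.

Load 1 — applied couple M₀=-10 kN·m at a=18/5 m (b=L-a=12/5):
  R_A = 6M₀ab/L³ = 6·(-10)·(18/5)·(12/5)/6³ = -12/5 kN
  M_A = M₀b(2a-b)/L² = (-10)·(12/5)·(2·(18/5)-(12/5))/6² = -16/5 kN·m
  R_B = -6M₀ab/L³ = -6·(-10)·(18/5)·(12/5)/6³ = 12/5 kN
  M_B = M₀a(2b-a)/L² = (-10)·(18/5)·(2·(12/5)-(18/5))/6² = -6/5 kN·m
Load 2 — triangular load w₀=7 kN/m (0→w₀ over full span):
  R_A = 3w₀L/20 = 3·7·6/20 = 63/10 kN
  M_A = w₀L²/30 = 7·6²/30 = 42/5 kN·m
  R_B = 7w₀L/20 = 7·7·6/20 = 147/10 kN
  M_B = -w₀L²/20 = -7·6²/20 = -63/5 kN·m
Load 3 — point force P=10 kN at a=2 m (b=L-a=4):
  R_A = Pb²(3a+b)/L³ = 10·4²·(3·2+4)/6³ = 200/27 kN
  M_A = Pab²/L² = 10·2·4²/6² = 80/9 kN·m
  R_B = Pa²(a+3b)/L³ = 10·2²·(2+3·4)/6³ = 70/27 kN
  M_B = -Pa²b/L² = -10·2²·4/6² = -40/9 kN·m
Load 4 — uniform load w=6 kN/m over full span:
  R_A = wL/2 = 6·6/2 = 18 kN
  M_A = wL²/12 = 6·6²/12 = 18 kN·m
  R_B = wL/2 = 6·6/2 = 18 kN
  M_B = -wL²/12 = -6·6²/12 = -18 kN·m
Superposition: R_A = 7913/270 kN, M_A = 1444/45 kN·m, R_B = 10177/270 kN, M_B = -1631/45 kN·m

R_A = 7913/270 kN, M_A = 1444/45 kN·m, R_B = 10177/270 kN, M_B = -1631/45 kN·m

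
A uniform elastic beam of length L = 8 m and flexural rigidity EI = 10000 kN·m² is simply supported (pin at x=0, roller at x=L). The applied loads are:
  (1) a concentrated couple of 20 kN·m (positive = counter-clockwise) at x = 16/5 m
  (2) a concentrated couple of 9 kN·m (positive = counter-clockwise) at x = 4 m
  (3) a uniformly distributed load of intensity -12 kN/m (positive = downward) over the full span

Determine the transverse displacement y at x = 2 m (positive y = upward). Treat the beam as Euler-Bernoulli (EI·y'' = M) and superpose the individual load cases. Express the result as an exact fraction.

y(2) = 4591/100000 m

Load 1 — applied couple M₀=20 kN·m at a=16/5 m (b=L-a=24/5):
  y_1 = (M₀x³/(6L)+C₁x)/EI  [x≤a] with C₁=M₀(3b²-L²)/(6L)=32/15 = (20·2³/(6·8)+(32/15)·2)/10000 = 19/25000 m
Load 2 — applied couple M₀=9 kN·m at a=4 m (b=L-a=4):
  y_2 = (M₀x³/(6L)+C₁x)/EI  [x≤a] with C₁=M₀(3b²-L²)/(6L)=-3 = (9·2³/(6·8)+(-3)·2)/10000 = -9/20000 m
Load 3 — uniform load w=-12 kN/m over full span:
  y_3 = -wx(L³-2Lx²+x³)/(24EI) = -(-12)·2·(8³-2·8·2²+2³)/(24·10000) = 57/1250 m
Superposition: y = Σ y_i = 4591/100000 m ≈ 0.045910 m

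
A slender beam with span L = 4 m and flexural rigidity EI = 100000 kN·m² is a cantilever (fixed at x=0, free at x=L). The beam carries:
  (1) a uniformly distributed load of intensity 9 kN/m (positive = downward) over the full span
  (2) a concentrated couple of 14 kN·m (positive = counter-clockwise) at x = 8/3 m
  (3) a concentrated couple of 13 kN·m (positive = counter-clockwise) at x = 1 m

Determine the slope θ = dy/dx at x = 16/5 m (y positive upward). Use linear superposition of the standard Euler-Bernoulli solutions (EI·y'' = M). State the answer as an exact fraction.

Load 1 — uniform load w=9 kN/m over full span:
  θ_1 = -wx(x²-3Lx+3L²)/(6EI) = -9·(16/5)·((16/5)²-3·4·(16/5)+3·4²)/(6·100000) = -372/390625 rad
Load 2 — applied couple M₀=14 kN·m at a=8/3 m (b=L-a=4/3):
  θ_2 = M₀a/EI  [x>a] = 14·(8/3)/100000 = 7/18750 rad
Load 3 — applied couple M₀=13 kN·m at a=1 m (b=L-a=3):
  θ_3 = M₀a/EI  [x>a] = 13·1/100000 = 13/100000 rad
Superposition: θ = Σ θ_i = -16837/37500000 rad ≈ -0.000449 rad

θ(16/5) = -16837/37500000 rad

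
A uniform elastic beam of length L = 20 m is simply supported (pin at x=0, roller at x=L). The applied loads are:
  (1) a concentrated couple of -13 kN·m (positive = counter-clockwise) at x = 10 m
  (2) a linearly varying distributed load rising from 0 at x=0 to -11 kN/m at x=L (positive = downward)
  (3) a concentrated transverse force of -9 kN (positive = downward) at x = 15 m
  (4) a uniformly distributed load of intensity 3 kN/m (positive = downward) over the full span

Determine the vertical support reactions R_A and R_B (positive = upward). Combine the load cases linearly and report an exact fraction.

Load 1 — applied couple M₀=-13 kN·m at a=10 m (b=L-a=10):
  R_A = M₀/L = (-13)/20 = -13/20 kN
  R_B = -M₀/L = -(-13)/20 = 13/20 kN
Load 2 — triangular load w₀=-11 kN/m (0→w₀ over full span):
  R_A = w₀L/6 = (-11)·20/6 = -110/3 kN
  R_B = w₀L/3 = (-11)·20/3 = -220/3 kN
Load 3 — point force P=-9 kN at a=15 m (b=L-a=5):
  R_A = Pb/L = (-9)·5/20 = -9/4 kN
  R_B = Pa/L = (-9)·15/20 = -27/4 kN
Load 4 — uniform load w=3 kN/m over full span:
  R_A = wL/2 = 3·20/2 = 30 kN
  R_B = wL/2 = 3·20/2 = 30 kN
Superposition: R_A = -287/30 kN, R_B = -1483/30 kN

R_A = -287/30 kN, R_B = -1483/30 kN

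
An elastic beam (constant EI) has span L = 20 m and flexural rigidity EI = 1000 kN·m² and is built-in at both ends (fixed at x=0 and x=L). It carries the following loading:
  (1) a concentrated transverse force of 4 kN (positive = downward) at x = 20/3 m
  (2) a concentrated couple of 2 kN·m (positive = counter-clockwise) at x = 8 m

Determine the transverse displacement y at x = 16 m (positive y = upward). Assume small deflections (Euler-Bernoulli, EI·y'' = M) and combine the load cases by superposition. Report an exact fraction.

Load 1 — point force P=4 kN at a=20/3 m (b=L-a=40/3):
  y_1 = -Pa²(L-x)²(3bL-(3b+a)(L-x))/(6L³EI)  [x>a] = -4·(20/3)²·(20-16)²·(3·(40/3)·20-(3·(40/3)+(20/3))·(20-16))/(6·20³·1000) = -368/10125 m
Load 2 — applied couple M₀=2 kN·m at a=8 m (b=L-a=12):
  y_2 = (R_Ax³/6 - M_Ax²/2 - M₀(x-a)²/2)/EI  [x>a] with R_A=18/125, M_A=6/25 = ((18/125)·16³/6 - (6/25)·16²/2 - 2·(16-8)²/2)/1000 = 56/15625 m
Superposition: y = Σ y_i = -41464/1265625 m ≈ -0.032762 m

y(16) = -41464/1265625 m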